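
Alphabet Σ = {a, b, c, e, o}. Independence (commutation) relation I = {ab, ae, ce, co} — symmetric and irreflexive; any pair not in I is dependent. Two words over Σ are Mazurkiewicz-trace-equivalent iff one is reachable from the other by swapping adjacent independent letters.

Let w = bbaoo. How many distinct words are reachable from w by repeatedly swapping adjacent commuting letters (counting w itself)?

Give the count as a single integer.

drop 0:b onto floor
drop 1:b onto {0:b}
drop 2:a onto floor
drop 3:o onto {1:b, 2:a}
drop 4:o onto {3:o}
ground layer = {0:b, 2:a}
drop-orders for the pieces not yet dropped (sum over which currently-grounded one goes next):
  1 to go: {4} 1
  2 to go: {3,4} 1
  3 to go: {1,3,4} 1  {2,3,4} 1
  if 0:b drops first: 2 orders
  if 2:a drops first: 1 orders
heap linearizations: 3

3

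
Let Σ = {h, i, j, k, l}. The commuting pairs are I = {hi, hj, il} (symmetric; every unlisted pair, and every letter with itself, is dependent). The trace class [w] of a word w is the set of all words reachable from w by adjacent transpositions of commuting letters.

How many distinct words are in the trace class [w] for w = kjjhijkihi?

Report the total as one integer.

#0=k has no predecessor
#1=j depends on [0:k]
#2=j depends on [1:j]
#3=h depends on [0:k]
#4=i depends on [2:j]
#5=j depends on [4:i]
#6=k depends on [3:h, 5:j]
#7=i depends on [6:k]
#8=h depends on [6:k]
#9=i depends on [7:i]
sources: [0:k]
N(rest) = Σ N(rest − s) over sources s of rest; N(one piece) = 1:
  size 1 → [8]=1  [9]=1
  size 2 → [7,9]=1  [8,9]=2
  size 3 → [7,8,9]=3
  size 4 → [6,7,8,9]=3
  size 5 → [3,6,7,8,9]=3  [5,6,7,8,9]=3
  size 6 → [3,5,6,7,8,9]=6  [4,5,6,7,8,9]=3
  size 7 → [2,4,5,6,7,8,9]=3  [3,4,5,6,7,8,9]=9
  size 8 → [1,2,4,5,6,7,8,9]=3  [2,3,4,5,6,7,8,9]=12
  first=0(k) contributes 15

15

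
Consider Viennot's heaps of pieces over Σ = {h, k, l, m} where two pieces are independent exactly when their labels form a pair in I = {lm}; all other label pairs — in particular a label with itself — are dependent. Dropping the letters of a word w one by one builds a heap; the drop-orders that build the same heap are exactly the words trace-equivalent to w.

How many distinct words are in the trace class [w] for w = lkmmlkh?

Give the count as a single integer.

3

#0=l has no predecessor
#1=k depends on [0:l]
#2=m depends on [1:k]
#3=m depends on [2:m]
#4=l depends on [1:k]
#5=k depends on [3:m, 4:l]
#6=h depends on [5:k]
sources: [0:l]
N(rest) = Σ N(rest − s) over sources s of rest; N(one piece) = 1:
  size 1 → [6]=1
  size 2 → [5,6]=1
  size 3 → [3,5,6]=1  [4,5,6]=1
  size 4 → [2,3,5,6]=1  [3,4,5,6]=2
  size 5 → [2,3,4,5,6]=3
  first=0(l) contributes 3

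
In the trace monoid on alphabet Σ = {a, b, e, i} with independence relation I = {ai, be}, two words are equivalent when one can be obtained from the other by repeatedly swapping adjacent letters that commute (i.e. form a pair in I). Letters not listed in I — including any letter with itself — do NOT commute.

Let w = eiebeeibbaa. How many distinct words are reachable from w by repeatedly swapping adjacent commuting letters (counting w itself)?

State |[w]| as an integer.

piece 0:e — minimal
piece 1:i rests on {0:e}
piece 2:e rests on {1:i}
piece 3:b rests on {1:i}
piece 4:e rests on {2:e}
piece 5:e rests on {4:e}
piece 6:i rests on {3:b, 5:e}
piece 7:b rests on {6:i}
piece 8:b rests on {7:b}
piece 9:a rests on {8:b}
piece 10:a rests on {9:a}
minimal pieces: {0:e}
ways to finish when only these pieces remain (= sum over removing one remaining piece with nothing left below it):
  1 left: {10}→1
  2 left: {9,10}→1
  3 left: {8,9,10}→1
  4 left: {7,8,9,10}→1
  5 left: {6,7,8,9,10}→1
  6 left: {3,6,7,8,9,10}→1  {5,6,7,8,9,10}→1
  7 left: {3,5,6,7,8,9,10}→2  {4,5,6,7,8,9,10}→1
  8 left: {2,4,5,6,7,8,9,10}→1  {3,4,5,6,7,8,9,10}→3
  9 left: {2,3,4,5,6,7,8,9,10}→4
  placing 0:e first → 4 extensions

4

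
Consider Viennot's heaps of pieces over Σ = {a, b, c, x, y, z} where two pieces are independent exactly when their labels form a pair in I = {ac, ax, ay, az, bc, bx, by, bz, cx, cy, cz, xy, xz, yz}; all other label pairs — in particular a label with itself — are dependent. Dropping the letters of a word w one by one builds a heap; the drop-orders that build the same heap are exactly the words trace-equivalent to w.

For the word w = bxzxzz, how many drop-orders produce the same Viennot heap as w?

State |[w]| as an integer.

60

0(b) covers ∅
1(x) covers ∅
2(z) covers ∅
3(x) covers 1:x
4(z) covers 2:z
5(z) covers 4:z
floor of heap: 0:b, 1:x, 2:z
completions by unplaced set U, small U first (add the entries for U minus each lowest piece of U):
  |U|=1: {0}:1  {3}:1  {5}:1
  |U|=2: {0,3}:2  {0,5}:2  {1,3}:1  {3,5}:2  {4,5}:1
  |U|=3: {0,1,3}:3  {0,3,5}:6  {0,4,5}:3  {1,3,5}:3  {2,4,5}:1  {3,4,5}:3
  |U|=4: {0,1,3,5}:12  {0,2,4,5}:4  {0,3,4,5}:12  {1,3,4,5}:6  {2,3,4,5}:4
  start at 0(b): 10
  start at 1(x): 20
  start at 2(z): 30
sum over floor = 60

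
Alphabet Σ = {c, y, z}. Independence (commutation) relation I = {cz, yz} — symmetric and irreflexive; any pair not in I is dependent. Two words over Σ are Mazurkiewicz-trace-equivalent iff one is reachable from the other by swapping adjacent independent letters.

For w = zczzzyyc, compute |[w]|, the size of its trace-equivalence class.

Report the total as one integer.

70

0(z) covers ∅
1(c) covers ∅
2(z) covers 0:z
3(z) covers 2:z
4(z) covers 3:z
5(y) covers 1:c
6(y) covers 5:y
7(c) covers 6:y
floor of heap: 0:z, 1:c
completions by unplaced set U, small U first (add the entries for U minus each lowest piece of U):
  |U|=1: {4}:1  {7}:1
  |U|=2: {3,4}:1  {4,7}:2  {6,7}:1
  |U|=3: {2,3,4}:1  {3,4,7}:3  {4,6,7}:3  {5,6,7}:1
  |U|=4: {0,2,3,4}:1  {1,5,6,7}:1  {2,3,4,7}:4  {3,4,6,7}:6  {4,5,6,7}:4
  |U|=5: {0,2,3,4,7}:5  {1,4,5,6,7}:5  {2,3,4,6,7}:10  {3,4,5,6,7}:10
  |U|=6: {0,2,3,4,6,7}:15  {1,3,4,5,6,7}:15  {2,3,4,5,6,7}:20
  start at 0(z): 35
  start at 1(c): 35
sum over floor = 70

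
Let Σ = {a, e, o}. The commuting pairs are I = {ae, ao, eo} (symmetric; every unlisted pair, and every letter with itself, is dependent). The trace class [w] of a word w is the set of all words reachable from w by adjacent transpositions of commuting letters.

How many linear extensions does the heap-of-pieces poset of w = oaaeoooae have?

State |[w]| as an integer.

1260

0(o) covers ∅
1(a) covers ∅
2(a) covers 1:a
3(e) covers ∅
4(o) covers 0:o
5(o) covers 4:o
6(o) covers 5:o
7(a) covers 2:a
8(e) covers 3:e
floor of heap: 0:o, 1:a, 3:e
completions by unplaced set U, small U first (add the entries for U minus each lowest piece of U):
  |U|=1: {6}:1  {7}:1  {8}:1
  |U|=2: {2,7}:1  {3,8}:1  {5,6}:1  {6,7}:2  {6,8}:2  {7,8}:2
  |U|=3: {1,2,7}:1  {2,6,7}:3  {2,7,8}:3  {3,6,8}:3  {3,7,8}:3  {4,5,6}:1  {5,6,7}:3  {5,6,8}:3  {6,7,8}:6
  |U|=4: {0,4,5,6}:1  {1,2,6,7}:4  {1,2,7,8}:4  {2,3,7,8}:6  {2,5,6,7}:6  {2,6,7,8}:12  {3,5,6,8}:6  {3,6,7,8}:12  {4,5,6,7}:4  {4,5,6,8}:4  {5,6,7,8}:12
  |U|=5: {0,4,5,6,7}:5  {0,4,5,6,8}:5  {1,2,3,7,8}:10  {1,2,5,6,7}:10  {1,2,6,7,8}:20  {2,3,6,7,8}:30  {2,4,5,6,7}:10  {2,5,6,7,8}:30  {3,4,5,6,8}:10  {3,5,6,7,8}:30  {4,5,6,7,8}:20
  |U|=6: {0,2,4,5,6,7}:15  {0,3,4,5,6,8}:15  {0,4,5,6,7,8}:30  {1,2,3,6,7,8}:60  {1,2,4,5,6,7}:20  {1,2,5,6,7,8}:60  {2,3,5,6,7,8}:90  {2,4,5,6,7,8}:60  {3,4,5,6,7,8}:60
  |U|=7: {0,1,2,4,5,6,7}:35  {0,2,4,5,6,7,8}:105  {0,3,4,5,6,7,8}:105  {1,2,3,5,6,7,8}:210  {1,2,4,5,6,7,8}:140  {2,3,4,5,6,7,8}:210
  start at 0(o): 560
  start at 1(a): 420
  start at 3(e): 280
sum over floor = 1260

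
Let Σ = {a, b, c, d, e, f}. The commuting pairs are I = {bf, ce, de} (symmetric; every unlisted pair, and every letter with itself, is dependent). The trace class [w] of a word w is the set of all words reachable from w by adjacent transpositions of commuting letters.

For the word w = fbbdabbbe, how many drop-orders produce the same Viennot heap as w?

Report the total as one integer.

3

piece 0:f — minimal
piece 1:b — minimal
piece 2:b rests on {1:b}
piece 3:d rests on {0:f, 2:b}
piece 4:a rests on {3:d}
piece 5:b rests on {4:a}
piece 6:b rests on {5:b}
piece 7:b rests on {6:b}
piece 8:e rests on {7:b}
minimal pieces: {0:f, 1:b}
ways to finish when only these pieces remain (= sum over removing one remaining piece with nothing left below it):
  1 left: {8}→1
  2 left: {7,8}→1
  3 left: {6,7,8}→1
  4 left: {5,6,7,8}→1
  5 left: {4,5,6,7,8}→1
  6 left: {3,4,5,6,7,8}→1
  7 left: {0,3,4,5,6,7,8}→1  {2,3,4,5,6,7,8}→1
  placing 0:f first → 1 extensions
  placing 1:b first → 2 extensions
total linear extensions = 3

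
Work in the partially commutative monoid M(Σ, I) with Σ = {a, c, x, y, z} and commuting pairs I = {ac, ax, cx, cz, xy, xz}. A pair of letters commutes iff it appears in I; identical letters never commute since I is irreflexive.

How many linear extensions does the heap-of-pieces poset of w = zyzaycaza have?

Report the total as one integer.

0(z) covers ∅
1(y) covers 0:z
2(z) covers 1:y
3(a) covers 2:z
4(y) covers 3:a
5(c) covers 4:y
6(a) covers 4:y
7(z) covers 6:a
8(a) covers 7:z
floor of heap: 0:z
completions by unplaced set U, small U first (add the entries for U minus each lowest piece of U):
  |U|=1: {5}:1  {8}:1
  |U|=2: {5,8}:2  {7,8}:1
  |U|=3: {5,7,8}:3  {6,7,8}:1
  |U|=4: {5,6,7,8}:4
  |U|=5: {4,5,6,7,8}:4
  |U|=6: {3,4,5,6,7,8}:4
  |U|=7: {2,3,4,5,6,7,8}:4
  start at 0(z): 4

4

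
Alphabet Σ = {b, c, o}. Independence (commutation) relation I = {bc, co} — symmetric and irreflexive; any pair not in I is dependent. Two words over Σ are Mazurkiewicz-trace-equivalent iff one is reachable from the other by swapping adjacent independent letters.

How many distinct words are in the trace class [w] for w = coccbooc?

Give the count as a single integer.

70

#0=c has no predecessor
#1=o has no predecessor
#2=c depends on [0:c]
#3=c depends on [2:c]
#4=b depends on [1:o]
#5=o depends on [4:b]
#6=o depends on [5:o]
#7=c depends on [3:c]
sources: [0:c, 1:o]
N(rest) = Σ N(rest − s) over sources s of rest; N(one piece) = 1:
  size 1 → [6]=1  [7]=1
  size 2 → [3,7]=1  [5,6]=1  [6,7]=2
  size 3 → [2,3,7]=1  [3,6,7]=3  [4,5,6]=1  [5,6,7]=3
  size 4 → [0,2,3,7]=1  [1,4,5,6]=1  [2,3,6,7]=4  [3,5,6,7]=6  [4,5,6,7]=4
  size 5 → [0,2,3,6,7]=5  [1,4,5,6,7]=5  [2,3,5,6,7]=10  [3,4,5,6,7]=10
  size 6 → [0,2,3,5,6,7]=15  [1,3,4,5,6,7]=15  [2,3,4,5,6,7]=20
  first=0(c) contributes 35
  first=1(o) contributes 35
|[w]| = 70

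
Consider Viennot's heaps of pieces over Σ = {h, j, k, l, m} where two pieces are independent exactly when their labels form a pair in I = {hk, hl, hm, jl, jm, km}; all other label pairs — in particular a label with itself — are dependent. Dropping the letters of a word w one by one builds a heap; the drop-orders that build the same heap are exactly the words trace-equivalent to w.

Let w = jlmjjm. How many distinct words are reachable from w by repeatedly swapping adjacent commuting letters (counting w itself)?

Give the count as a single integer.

20

drop 0:j onto floor
drop 1:l onto floor
drop 2:m onto {1:l}
drop 3:j onto {0:j}
drop 4:j onto {3:j}
drop 5:m onto {2:m}
ground layer = {0:j, 1:l}
drop-orders for the pieces not yet dropped (sum over which currently-grounded one goes next):
  1 to go: {4} 1  {5} 1
  2 to go: {2,5} 1  {3,4} 1  {4,5} 2
  3 to go: {0,3,4} 1  {1,2,5} 1  {2,4,5} 3  {3,4,5} 3
  4 to go: {0,3,4,5} 4  {1,2,4,5} 4  {2,3,4,5} 6
  if 0:j drops first: 10 orders
  if 1:l drops first: 10 orders
heap linearizations: 20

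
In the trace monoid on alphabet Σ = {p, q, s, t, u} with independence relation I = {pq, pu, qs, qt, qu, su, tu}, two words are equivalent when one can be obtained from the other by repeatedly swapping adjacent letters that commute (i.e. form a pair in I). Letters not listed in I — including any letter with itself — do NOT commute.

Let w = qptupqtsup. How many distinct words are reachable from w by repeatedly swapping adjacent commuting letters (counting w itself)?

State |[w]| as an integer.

drop 0:q onto floor
drop 1:p onto floor
drop 2:t onto {1:p}
drop 3:u onto floor
drop 4:p onto {2:t}
drop 5:q onto {0:q}
drop 6:t onto {4:p}
drop 7:s onto {6:t}
drop 8:u onto {3:u}
drop 9:p onto {7:s}
ground layer = {0:q, 1:p, 3:u}
drop-orders for the pieces not yet dropped (sum over which currently-grounded one goes next):
  1 to go: {5} 1  {8} 1  {9} 1
  2 to go: {0,5} 1  {3,8} 1  {5,8} 2  {5,9} 2  {7,9} 1  {8,9} 2
  3 to go: {0,5,8} 3  {0,5,9} 3  {3,5,8} 3  {3,8,9} 3  {5,7,9} 3  {5,8,9} 6  {6,7,9} 1  {7,8,9} 3
  4 to go: {0,3,5,8} 6  {0,5,7,9} 6  {0,5,8,9} 12  {3,5,8,9} 12  {3,7,8,9} 6  {4,6,7,9} 1  {5,6,7,9} 4  {5,7,8,9} 12  {6,7,8,9} 4
  5 to go: {0,3,5,8,9} 30  {0,5,6,7,9} 10  {0,5,7,8,9} 30  {2,4,6,7,9} 1  {3,5,7,8,9} 30  {3,6,7,8,9} 10  {4,5,6,7,9} 5  {4,6,7,8,9} 5  {5,6,7,8,9} 20
  6 to go: {0,3,5,7,8,9} 90  {0,4,5,6,7,9} 15  {0,5,6,7,8,9} 60  {1,2,4,6,7,9} 1  {2,4,5,6,7,9} 6  {2,4,6,7,8,9} 6  {3,4,6,7,8,9} 15  {3,5,6,7,8,9} 60  {4,5,6,7,8,9} 30
  7 to go: {0,2,4,5,6,7,9} 21  {0,3,5,6,7,8,9} 210  {0,4,5,6,7,8,9} 105  {1,2,4,5,6,7,9} 7  {1,2,4,6,7,8,9} 7  {2,3,4,6,7,8,9} 21  {2,4,5,6,7,8,9} 42  {3,4,5,6,7,8,9} 105
  8 to go: {0,1,2,4,5,6,7,9} 28  {0,2,4,5,6,7,8,9} 168  {0,3,4,5,6,7,8,9} 420  {1,2,3,4,6,7,8,9} 28  {1,2,4,5,6,7,8,9} 56  {2,3,4,5,6,7,8,9} 168
  if 0:q drops first: 252 orders
  if 1:p drops first: 756 orders
  if 3:u drops first: 252 orders
heap linearizations: 1260

1260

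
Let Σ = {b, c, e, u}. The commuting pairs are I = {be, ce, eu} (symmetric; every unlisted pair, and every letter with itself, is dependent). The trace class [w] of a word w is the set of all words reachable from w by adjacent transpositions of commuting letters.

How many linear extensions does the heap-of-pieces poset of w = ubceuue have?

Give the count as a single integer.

21

drop 0:u onto floor
drop 1:b onto {0:u}
drop 2:c onto {1:b}
drop 3:e onto floor
drop 4:u onto {2:c}
drop 5:u onto {4:u}
drop 6:e onto {3:e}
ground layer = {0:u, 3:e}
drop-orders for the pieces not yet dropped (sum over which currently-grounded one goes next):
  1 to go: {5} 1  {6} 1
  2 to go: {3,6} 1  {4,5} 1  {5,6} 2
  3 to go: {2,4,5} 1  {3,5,6} 3  {4,5,6} 3
  4 to go: {1,2,4,5} 1  {2,4,5,6} 4  {3,4,5,6} 6
  5 to go: {0,1,2,4,5} 1  {1,2,4,5,6} 5  {2,3,4,5,6} 10
  if 0:u drops first: 15 orders
  if 3:e drops first: 6 orders
heap linearizations: 21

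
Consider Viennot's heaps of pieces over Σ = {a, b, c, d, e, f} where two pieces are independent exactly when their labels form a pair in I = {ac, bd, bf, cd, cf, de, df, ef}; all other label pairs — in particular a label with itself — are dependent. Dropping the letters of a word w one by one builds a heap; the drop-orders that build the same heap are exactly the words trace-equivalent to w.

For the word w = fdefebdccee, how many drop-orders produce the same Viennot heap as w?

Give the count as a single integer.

#0=f has no predecessor
#1=d has no predecessor
#2=e has no predecessor
#3=f depends on [0:f]
#4=e depends on [2:e]
#5=b depends on [4:e]
#6=d depends on [1:d]
#7=c depends on [5:b]
#8=c depends on [7:c]
#9=e depends on [8:c]
#10=e depends on [9:e]
sources: [0:f, 1:d, 2:e]
N(rest) = Σ N(rest − s) over sources s of rest; N(one piece) = 1:
  size 1 → [3]=1  [6]=1  [10]=1
  size 2 → [0,3]=1  [1,6]=1  [3,6]=2  [3,10]=2  [6,10]=2  [9,10]=1
  size 3 → [0,3,6]=3  [0,3,10]=3  [1,3,6]=3  [1,6,10]=3  [3,6,10]=6  [3,9,10]=3  [6,9,10]=3  [8,9,10]=1
  size 4 → [0,1,3,6]=6  [0,3,6,10]=12  [0,3,9,10]=6  [1,3,6,10]=12  [1,6,9,10]=6  [3,6,9,10]=12  [3,8,9,10]=4  [6,8,9,10]=4  [7,8,9,10]=1
  size 5 → [0,1,3,6,10]=30  [0,3,6,9,10]=30  [0,3,8,9,10]=10  [1,3,6,9,10]=30  [1,6,8,9,10]=10  [3,6,8,9,10]=20  [3,7,8,9,10]=5  [5,7,8,9,10]=1  [6,7,8,9,10]=5
  size 6 → [0,1,3,6,9,10]=90  [0,3,6,8,9,10]=60  [0,3,7,8,9,10]=15  [1,3,6,8,9,10]=60  [1,6,7,8,9,10]=15  [3,5,7,8,9,10]=6  [3,6,7,8,9,10]=30  [4,5,7,8,9,10]=1  [5,6,7,8,9,10]=6
  size 7 → [0,1,3,6,8,9,10]=210  [0,3,5,7,8,9,10]=21  [0,3,6,7,8,9,10]=105  [1,3,6,7,8,9,10]=105  [1,5,6,7,8,9,10]=21  [2,4,5,7,8,9,10]=1  [3,4,5,7,8,9,10]=7  [3,5,6,7,8,9,10]=42  [4,5,6,7,8,9,10]=7
  size 8 → [0,1,3,6,7,8,9,10]=420  [0,3,4,5,7,8,9,10]=28  [0,3,5,6,7,8,9,10]=168  [1,3,5,6,7,8,9,10]=168  [1,4,5,6,7,8,9,10]=28  [2,3,4,5,7,8,9,10]=8  [2,4,5,6,7,8,9,10]=8  [3,4,5,6,7,8,9,10]=56
  size 9 → [0,1,3,5,6,7,8,9,10]=756  [0,2,3,4,5,7,8,9,10]=36  [0,3,4,5,6,7,8,9,10]=252  [1,2,4,5,6,7,8,9,10]=36  [1,3,4,5,6,7,8,9,10]=252  [2,3,4,5,6,7,8,9,10]=72
  first=0(f) contributes 360
  first=1(d) contributes 360
  first=2(e) contributes 1260
|[w]| = 1980

1980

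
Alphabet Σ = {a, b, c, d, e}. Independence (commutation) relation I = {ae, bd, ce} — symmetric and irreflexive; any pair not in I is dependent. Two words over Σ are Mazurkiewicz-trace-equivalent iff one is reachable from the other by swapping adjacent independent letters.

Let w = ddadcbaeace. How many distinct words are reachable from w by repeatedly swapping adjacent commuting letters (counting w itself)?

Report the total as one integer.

10

piece 0:d — minimal
piece 1:d rests on {0:d}
piece 2:a rests on {1:d}
piece 3:d rests on {2:a}
piece 4:c rests on {3:d}
piece 5:b rests on {4:c}
piece 6:a rests on {5:b}
piece 7:e rests on {5:b}
piece 8:a rests on {6:a}
piece 9:c rests on {8:a}
piece 10:e rests on {7:e}
minimal pieces: {0:d}
ways to finish when only these pieces remain (= sum over removing one remaining piece with nothing left below it):
  1 left: {9}→1  {10}→1
  2 left: {7,10}→1  {8,9}→1  {9,10}→2
  3 left: {6,8,9}→1  {7,9,10}→3  {8,9,10}→3
  4 left: {6,8,9,10}→4  {7,8,9,10}→6
  5 left: {6,7,8,9,10}→10
  6 left: {5,6,7,8,9,10}→10
  7 left: {4,5,6,7,8,9,10}→10
  8 left: {3,4,5,6,7,8,9,10}→10
  9 left: {2,3,4,5,6,7,8,9,10}→10
  placing 0:d first → 10 extensions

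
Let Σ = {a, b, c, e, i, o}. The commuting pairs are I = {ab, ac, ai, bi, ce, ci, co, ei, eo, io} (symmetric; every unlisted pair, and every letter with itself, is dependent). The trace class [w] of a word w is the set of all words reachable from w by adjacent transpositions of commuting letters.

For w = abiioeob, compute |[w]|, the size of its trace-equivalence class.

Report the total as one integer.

#0=a has no predecessor
#1=b has no predecessor
#2=i has no predecessor
#3=i depends on [2:i]
#4=o depends on [0:a, 1:b]
#5=e depends on [0:a, 1:b]
#6=o depends on [4:o]
#7=b depends on [5:e, 6:o]
sources: [0:a, 1:b, 2:i]
N(rest) = Σ N(rest − s) over sources s of rest; N(one piece) = 1:
  size 1 → [3]=1  [7]=1
  size 2 → [2,3]=1  [3,7]=2  [5,7]=1  [6,7]=1
  size 3 → [2,3,7]=3  [3,5,7]=3  [3,6,7]=3  [4,6,7]=1  [5,6,7]=2
  size 4 → [2,3,5,7]=6  [2,3,6,7]=6  [3,4,6,7]=4  [3,5,6,7]=8  [4,5,6,7]=3
  size 5 → [0,4,5,6,7]=3  [1,4,5,6,7]=3  [2,3,4,6,7]=10  [2,3,5,6,7]=20  [3,4,5,6,7]=15
  size 6 → [0,1,4,5,6,7]=6  [0,3,4,5,6,7]=18  [1,3,4,5,6,7]=18  [2,3,4,5,6,7]=45
  first=0(a) contributes 63
  first=1(b) contributes 63
  first=2(i) contributes 42
|[w]| = 168

168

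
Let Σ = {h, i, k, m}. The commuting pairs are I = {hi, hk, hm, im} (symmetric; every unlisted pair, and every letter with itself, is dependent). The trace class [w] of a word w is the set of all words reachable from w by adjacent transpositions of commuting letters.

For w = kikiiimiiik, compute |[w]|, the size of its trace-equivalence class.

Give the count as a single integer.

7

drop 0:k onto floor
drop 1:i onto {0:k}
drop 2:k onto {1:i}
drop 3:i onto {2:k}
drop 4:i onto {3:i}
drop 5:i onto {4:i}
drop 6:m onto {2:k}
drop 7:i onto {5:i}
drop 8:i onto {7:i}
drop 9:i onto {8:i}
drop 10:k onto {6:m, 9:i}
ground layer = {0:k}
drop-orders for the pieces not yet dropped (sum over which currently-grounded one goes next):
  1 to go: {10} 1
  2 to go: {6,10} 1  {9,10} 1
  3 to go: {6,9,10} 2  {8,9,10} 1
  4 to go: {6,8,9,10} 3  {7,8,9,10} 1
  5 to go: {5,7,8,9,10} 1  {6,7,8,9,10} 4
  6 to go: {4,5,7,8,9,10} 1  {5,6,7,8,9,10} 5
  7 to go: {3,4,5,7,8,9,10} 1  {4,5,6,7,8,9,10} 6
  8 to go: {3,4,5,6,7,8,9,10} 7
  9 to go: {2,3,4,5,6,7,8,9,10} 7
  if 0:k drops first: 7 orders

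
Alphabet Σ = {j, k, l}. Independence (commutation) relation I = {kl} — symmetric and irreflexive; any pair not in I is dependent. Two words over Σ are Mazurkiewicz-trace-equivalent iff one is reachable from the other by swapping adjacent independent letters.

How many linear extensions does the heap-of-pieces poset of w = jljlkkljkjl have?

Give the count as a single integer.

6

#0=j has no predecessor
#1=l depends on [0:j]
#2=j depends on [1:l]
#3=l depends on [2:j]
#4=k depends on [2:j]
#5=k depends on [4:k]
#6=l depends on [3:l]
#7=j depends on [5:k, 6:l]
#8=k depends on [7:j]
#9=j depends on [8:k]
#10=l depends on [9:j]
sources: [0:j]
N(rest) = Σ N(rest − s) over sources s of rest; N(one piece) = 1:
  size 1 → [10]=1
  size 2 → [9,10]=1
  size 3 → [8,9,10]=1
  size 4 → [7,8,9,10]=1
  size 5 → [5,7,8,9,10]=1  [6,7,8,9,10]=1
  size 6 → [3,6,7,8,9,10]=1  [4,5,7,8,9,10]=1  [5,6,7,8,9,10]=2
  size 7 → [3,5,6,7,8,9,10]=3  [4,5,6,7,8,9,10]=3
  size 8 → [3,4,5,6,7,8,9,10]=6
  size 9 → [2,3,4,5,6,7,8,9,10]=6
  first=0(j) contributes 6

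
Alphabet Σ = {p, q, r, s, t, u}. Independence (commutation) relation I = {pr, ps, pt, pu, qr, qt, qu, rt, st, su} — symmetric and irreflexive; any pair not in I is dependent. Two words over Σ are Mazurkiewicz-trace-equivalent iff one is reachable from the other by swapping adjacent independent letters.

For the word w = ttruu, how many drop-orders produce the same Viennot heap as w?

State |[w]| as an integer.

drop 0:t onto floor
drop 1:t onto {0:t}
drop 2:r onto floor
drop 3:u onto {1:t, 2:r}
drop 4:u onto {3:u}
ground layer = {0:t, 2:r}
drop-orders for the pieces not yet dropped (sum over which currently-grounded one goes next):
  1 to go: {4} 1
  2 to go: {3,4} 1
  3 to go: {1,3,4} 1  {2,3,4} 1
  if 0:t drops first: 2 orders
  if 2:r drops first: 1 orders
heap linearizations: 3

3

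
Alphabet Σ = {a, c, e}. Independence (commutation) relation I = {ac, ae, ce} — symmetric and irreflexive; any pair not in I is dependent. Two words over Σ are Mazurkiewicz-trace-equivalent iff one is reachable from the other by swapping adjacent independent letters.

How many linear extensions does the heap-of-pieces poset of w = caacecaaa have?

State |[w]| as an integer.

504

0(c) covers ∅
1(a) covers ∅
2(a) covers 1:a
3(c) covers 0:c
4(e) covers ∅
5(c) covers 3:c
6(a) covers 2:a
7(a) covers 6:a
8(a) covers 7:a
floor of heap: 0:c, 1:a, 4:e
completions by unplaced set U, small U first (add the entries for U minus each lowest piece of U):
  |U|=1: {4}:1  {5}:1  {8}:1
  |U|=2: {3,5}:1  {4,5}:2  {4,8}:2  {5,8}:2  {7,8}:1
  |U|=3: {0,3,5}:1  {3,4,5}:3  {3,5,8}:3  {4,5,8}:6  {4,7,8}:3  {5,7,8}:3  {6,7,8}:1
  |U|=4: {0,3,4,5}:4  {0,3,5,8}:4  {2,6,7,8}:1  {3,4,5,8}:12  {3,5,7,8}:6  {4,5,7,8}:12  {4,6,7,8}:4  {5,6,7,8}:4
  |U|=5: {0,3,4,5,8}:20  {0,3,5,7,8}:10  {1,2,6,7,8}:1  {2,4,6,7,8}:5  {2,5,6,7,8}:5  {3,4,5,7,8}:30  {3,5,6,7,8}:10  {4,5,6,7,8}:20
  |U|=6: {0,3,4,5,7,8}:60  {0,3,5,6,7,8}:20  {1,2,4,6,7,8}:6  {1,2,5,6,7,8}:6  {2,3,5,6,7,8}:15  {2,4,5,6,7,8}:30  {3,4,5,6,7,8}:60
  |U|=7: {0,2,3,5,6,7,8}:35  {0,3,4,5,6,7,8}:140  {1,2,3,5,6,7,8}:21  {1,2,4,5,6,7,8}:42  {2,3,4,5,6,7,8}:105
  start at 0(c): 168
  start at 1(a): 280
  start at 4(e): 56
sum over floor = 504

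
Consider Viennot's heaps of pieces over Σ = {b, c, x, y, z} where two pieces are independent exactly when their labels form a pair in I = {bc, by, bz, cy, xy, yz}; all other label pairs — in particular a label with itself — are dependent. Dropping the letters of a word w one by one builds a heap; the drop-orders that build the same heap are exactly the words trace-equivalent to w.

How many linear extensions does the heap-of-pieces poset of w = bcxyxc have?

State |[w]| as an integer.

12

drop 0:b onto floor
drop 1:c onto floor
drop 2:x onto {0:b, 1:c}
drop 3:y onto floor
drop 4:x onto {2:x}
drop 5:c onto {4:x}
ground layer = {0:b, 1:c, 3:y}
drop-orders for the pieces not yet dropped (sum over which currently-grounded one goes next):
  1 to go: {3} 1  {5} 1
  2 to go: {3,5} 2  {4,5} 1
  3 to go: {2,4,5} 1  {3,4,5} 3
  4 to go: {0,2,4,5} 1  {1,2,4,5} 1  {2,3,4,5} 4
  if 0:b drops first: 5 orders
  if 1:c drops first: 5 orders
  if 3:y drops first: 2 orders
heap linearizations: 12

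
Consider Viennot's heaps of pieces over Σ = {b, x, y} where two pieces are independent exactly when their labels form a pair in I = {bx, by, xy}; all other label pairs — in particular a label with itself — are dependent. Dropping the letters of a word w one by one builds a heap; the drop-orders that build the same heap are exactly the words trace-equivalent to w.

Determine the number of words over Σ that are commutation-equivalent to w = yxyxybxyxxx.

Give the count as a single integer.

#0=y has no predecessor
#1=x has no predecessor
#2=y depends on [0:y]
#3=x depends on [1:x]
#4=y depends on [2:y]
#5=b has no predecessor
#6=x depends on [3:x]
#7=y depends on [4:y]
#8=x depends on [6:x]
#9=x depends on [8:x]
#10=x depends on [9:x]
sources: [0:y, 1:x, 5:b]
N(rest) = Σ N(rest − s) over sources s of rest; N(one piece) = 1:
  size 1 → [5]=1  [7]=1  [10]=1
  size 2 → [4,7]=1  [5,7]=2  [5,10]=2  [7,10]=2  [9,10]=1
  size 3 → [2,4,7]=1  [4,5,7]=3  [4,7,10]=3  [5,7,10]=6  [5,9,10]=3  [7,9,10]=3  [8,9,10]=1
  size 4 → [0,2,4,7]=1  [2,4,5,7]=4  [2,4,7,10]=4  [4,5,7,10]=12  [4,7,9,10]=6  [5,7,9,10]=12  [5,8,9,10]=4  [6,8,9,10]=1  [7,8,9,10]=4
  size 5 → [0,2,4,5,7]=5  [0,2,4,7,10]=5  [2,4,5,7,10]=20  [2,4,7,9,10]=10  [3,6,8,9,10]=1  [4,5,7,9,10]=30  [4,7,8,9,10]=10  [5,6,8,9,10]=5  [5,7,8,9,10]=20  [6,7,8,9,10]=5
  size 6 → [0,2,4,5,7,10]=30  [0,2,4,7,9,10]=15  [1,3,6,8,9,10]=1  [2,4,5,7,9,10]=60  [2,4,7,8,9,10]=20  [3,5,6,8,9,10]=6  [3,6,7,8,9,10]=6  [4,5,7,8,9,10]=60  [4,6,7,8,9,10]=15  [5,6,7,8,9,10]=30
  size 7 → [0,2,4,5,7,9,10]=105  [0,2,4,7,8,9,10]=35  [1,3,5,6,8,9,10]=7  [1,3,6,7,8,9,10]=7  [2,4,5,7,8,9,10]=140  [2,4,6,7,8,9,10]=35  [3,4,6,7,8,9,10]=21  [3,5,6,7,8,9,10]=42  [4,5,6,7,8,9,10]=105
  size 8 → [0,2,4,5,7,8,9,10]=280  [0,2,4,6,7,8,9,10]=70  [1,3,4,6,7,8,9,10]=28  [1,3,5,6,7,8,9,10]=56  [2,3,4,6,7,8,9,10]=56  [2,4,5,6,7,8,9,10]=280  [3,4,5,6,7,8,9,10]=168
  size 9 → [0,2,3,4,6,7,8,9,10]=126  [0,2,4,5,6,7,8,9,10]=630  [1,2,3,4,6,7,8,9,10]=84  [1,3,4,5,6,7,8,9,10]=252  [2,3,4,5,6,7,8,9,10]=504
  first=0(y) contributes 840
  first=1(x) contributes 1260
  first=5(b) contributes 210
|[w]| = 2310

2310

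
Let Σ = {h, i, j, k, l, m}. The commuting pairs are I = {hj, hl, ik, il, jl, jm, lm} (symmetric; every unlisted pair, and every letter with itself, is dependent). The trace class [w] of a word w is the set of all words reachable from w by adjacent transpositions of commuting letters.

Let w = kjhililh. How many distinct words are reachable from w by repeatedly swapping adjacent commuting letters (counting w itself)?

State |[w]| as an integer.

42

#0=k has no predecessor
#1=j depends on [0:k]
#2=h depends on [0:k]
#3=i depends on [1:j, 2:h]
#4=l depends on [0:k]
#5=i depends on [3:i]
#6=l depends on [4:l]
#7=h depends on [5:i]
sources: [0:k]
N(rest) = Σ N(rest − s) over sources s of rest; N(one piece) = 1:
  size 1 → [6]=1  [7]=1
  size 2 → [4,6]=1  [5,7]=1  [6,7]=2
  size 3 → [3,5,7]=1  [4,6,7]=3  [5,6,7]=3
  size 4 → [1,3,5,7]=1  [2,3,5,7]=1  [3,5,6,7]=4  [4,5,6,7]=6
  size 5 → [1,2,3,5,7]=2  [1,3,5,6,7]=5  [2,3,5,6,7]=5  [3,4,5,6,7]=10
  size 6 → [1,2,3,5,6,7]=12  [1,3,4,5,6,7]=15  [2,3,4,5,6,7]=15
  first=0(k) contributes 42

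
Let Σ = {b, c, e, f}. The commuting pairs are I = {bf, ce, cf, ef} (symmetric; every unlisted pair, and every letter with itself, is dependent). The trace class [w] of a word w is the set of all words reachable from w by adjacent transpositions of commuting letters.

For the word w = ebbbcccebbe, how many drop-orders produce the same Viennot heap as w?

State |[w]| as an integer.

#0=e has no predecessor
#1=b depends on [0:e]
#2=b depends on [1:b]
#3=b depends on [2:b]
#4=c depends on [3:b]
#5=c depends on [4:c]
#6=c depends on [5:c]
#7=e depends on [3:b]
#8=b depends on [6:c, 7:e]
#9=b depends on [8:b]
#10=e depends on [9:b]
sources: [0:e]
N(rest) = Σ N(rest − s) over sources s of rest; N(one piece) = 1:
  size 1 → [10]=1
  size 2 → [9,10]=1
  size 3 → [8,9,10]=1
  size 4 → [6,8,9,10]=1  [7,8,9,10]=1
  size 5 → [5,6,8,9,10]=1  [6,7,8,9,10]=2
  size 6 → [4,5,6,8,9,10]=1  [5,6,7,8,9,10]=3
  size 7 → [4,5,6,7,8,9,10]=4
  size 8 → [3,4,5,6,7,8,9,10]=4
  size 9 → [2,3,4,5,6,7,8,9,10]=4
  first=0(e) contributes 4

4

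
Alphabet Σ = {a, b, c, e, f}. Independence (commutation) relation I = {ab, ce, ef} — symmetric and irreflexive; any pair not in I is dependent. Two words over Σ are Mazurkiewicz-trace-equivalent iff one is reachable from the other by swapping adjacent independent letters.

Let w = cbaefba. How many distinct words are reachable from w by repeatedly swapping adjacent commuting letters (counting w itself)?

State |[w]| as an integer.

8

0(c) covers ∅
1(b) covers 0:c
2(a) covers 0:c
3(e) covers 1:b, 2:a
4(f) covers 1:b, 2:a
5(b) covers 3:e, 4:f
6(a) covers 3:e, 4:f
floor of heap: 0:c
completions by unplaced set U, small U first (add the entries for U minus each lowest piece of U):
  |U|=1: {5}:1  {6}:1
  |U|=2: {5,6}:2
  |U|=3: {3,5,6}:2  {4,5,6}:2
  |U|=4: {3,4,5,6}:4
  |U|=5: {1,3,4,5,6}:4  {2,3,4,5,6}:4
  start at 0(c): 8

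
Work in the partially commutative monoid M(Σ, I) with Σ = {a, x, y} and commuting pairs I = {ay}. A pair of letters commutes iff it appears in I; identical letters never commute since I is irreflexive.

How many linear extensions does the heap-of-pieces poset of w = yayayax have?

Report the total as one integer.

20

piece 0:y — minimal
piece 1:a — minimal
piece 2:y rests on {0:y}
piece 3:a rests on {1:a}
piece 4:y rests on {2:y}
piece 5:a rests on {3:a}
piece 6:x rests on {4:y, 5:a}
minimal pieces: {0:y, 1:a}
ways to finish when only these pieces remain (= sum over removing one remaining piece with nothing left below it):
  1 left: {6}→1
  2 left: {4,6}→1  {5,6}→1
  3 left: {2,4,6}→1  {3,5,6}→1  {4,5,6}→2
  4 left: {0,2,4,6}→1  {1,3,5,6}→1  {2,4,5,6}→3  {3,4,5,6}→3
  5 left: {0,2,4,5,6}→4  {1,3,4,5,6}→4  {2,3,4,5,6}→6
  placing 0:y first → 10 extensions
  placing 1:a first → 10 extensions
total linear extensions = 20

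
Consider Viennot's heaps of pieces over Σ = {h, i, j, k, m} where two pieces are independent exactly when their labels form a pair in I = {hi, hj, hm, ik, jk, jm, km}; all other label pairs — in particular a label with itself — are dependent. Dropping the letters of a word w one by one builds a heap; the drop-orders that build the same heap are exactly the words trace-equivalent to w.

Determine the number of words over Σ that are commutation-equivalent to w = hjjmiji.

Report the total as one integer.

0(h) covers ∅
1(j) covers ∅
2(j) covers 1:j
3(m) covers ∅
4(i) covers 2:j, 3:m
5(j) covers 4:i
6(i) covers 5:j
floor of heap: 0:h, 1:j, 3:m
completions by unplaced set U, small U first (add the entries for U minus each lowest piece of U):
  |U|=1: {0}:1  {6}:1
  |U|=2: {0,6}:2  {5,6}:1
  |U|=3: {0,5,6}:3  {4,5,6}:1
  |U|=4: {0,4,5,6}:4  {2,4,5,6}:1  {3,4,5,6}:1
  |U|=5: {0,2,4,5,6}:5  {0,3,4,5,6}:5  {1,2,4,5,6}:1  {2,3,4,5,6}:2
  start at 0(h): 3
  start at 1(j): 12
  start at 3(m): 6
sum over floor = 21

21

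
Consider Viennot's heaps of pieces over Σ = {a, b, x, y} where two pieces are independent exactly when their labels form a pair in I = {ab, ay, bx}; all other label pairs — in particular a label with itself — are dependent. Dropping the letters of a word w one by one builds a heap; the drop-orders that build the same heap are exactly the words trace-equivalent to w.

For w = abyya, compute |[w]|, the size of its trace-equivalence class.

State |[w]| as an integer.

10

drop 0:a onto floor
drop 1:b onto floor
drop 2:y onto {1:b}
drop 3:y onto {2:y}
drop 4:a onto {0:a}
ground layer = {0:a, 1:b}
drop-orders for the pieces not yet dropped (sum over which currently-grounded one goes next):
  1 to go: {3} 1  {4} 1
  2 to go: {0,4} 1  {2,3} 1  {3,4} 2
  3 to go: {0,3,4} 3  {1,2,3} 1  {2,3,4} 3
  if 0:a drops first: 4 orders
  if 1:b drops first: 6 orders
heap linearizations: 10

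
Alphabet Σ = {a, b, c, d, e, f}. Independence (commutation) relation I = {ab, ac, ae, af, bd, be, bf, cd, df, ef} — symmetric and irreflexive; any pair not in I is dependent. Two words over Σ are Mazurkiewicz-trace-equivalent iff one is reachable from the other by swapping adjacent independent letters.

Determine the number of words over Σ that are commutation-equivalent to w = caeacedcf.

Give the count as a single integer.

64

0(c) covers ∅
1(a) covers ∅
2(e) covers 0:c
3(a) covers 1:a
4(c) covers 2:e
5(e) covers 4:c
6(d) covers 3:a, 5:e
7(c) covers 5:e
8(f) covers 7:c
floor of heap: 0:c, 1:a
completions by unplaced set U, small U first (add the entries for U minus each lowest piece of U):
  |U|=1: {6}:1  {8}:1
  |U|=2: {3,6}:1  {6,8}:2  {7,8}:1
  |U|=3: {1,3,6}:1  {3,6,8}:3  {6,7,8}:3
  |U|=4: {1,3,6,8}:4  {3,6,7,8}:6  {5,6,7,8}:3
  |U|=5: {1,3,6,7,8}:10  {3,5,6,7,8}:9  {4,5,6,7,8}:3
  |U|=6: {1,3,5,6,7,8}:19  {2,4,5,6,7,8}:3  {3,4,5,6,7,8}:12
  |U|=7: {0,2,4,5,6,7,8}:3  {1,3,4,5,6,7,8}:31  {2,3,4,5,6,7,8}:15
  start at 0(c): 46
  start at 1(a): 18
sum over floor = 64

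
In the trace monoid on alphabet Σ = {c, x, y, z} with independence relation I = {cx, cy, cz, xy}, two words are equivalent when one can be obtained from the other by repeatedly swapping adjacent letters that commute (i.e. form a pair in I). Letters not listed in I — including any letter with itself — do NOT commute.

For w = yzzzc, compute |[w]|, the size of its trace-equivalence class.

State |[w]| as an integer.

5

piece 0:y — minimal
piece 1:z rests on {0:y}
piece 2:z rests on {1:z}
piece 3:z rests on {2:z}
piece 4:c — minimal
minimal pieces: {0:y, 4:c}
ways to finish when only these pieces remain (= sum over removing one remaining piece with nothing left below it):
  1 left: {3}→1  {4}→1
  2 left: {2,3}→1  {3,4}→2
  3 left: {1,2,3}→1  {2,3,4}→3
  placing 0:y first → 4 extensions
  placing 4:c first → 1 extensions
total linear extensions = 5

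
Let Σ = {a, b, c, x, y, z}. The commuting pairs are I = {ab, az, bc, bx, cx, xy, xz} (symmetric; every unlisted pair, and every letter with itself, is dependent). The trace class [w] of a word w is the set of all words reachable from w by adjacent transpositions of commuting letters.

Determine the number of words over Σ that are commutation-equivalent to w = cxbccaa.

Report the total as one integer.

28

piece 0:c — minimal
piece 1:x — minimal
piece 2:b — minimal
piece 3:c rests on {0:c}
piece 4:c rests on {3:c}
piece 5:a rests on {1:x, 4:c}
piece 6:a rests on {5:a}
minimal pieces: {0:c, 1:x, 2:b}
ways to finish when only these pieces remain (= sum over removing one remaining piece with nothing left below it):
  1 left: {2}→1  {6}→1
  2 left: {2,6}→2  {5,6}→1
  3 left: {1,5,6}→1  {2,5,6}→3  {4,5,6}→1
  4 left: {1,2,5,6}→4  {1,4,5,6}→2  {2,4,5,6}→4  {3,4,5,6}→1
  5 left: {0,3,4,5,6}→1  {1,2,4,5,6}→10  {1,3,4,5,6}→3  {2,3,4,5,6}→5
  placing 0:c first → 18 extensions
  placing 1:x first → 6 extensions
  placing 2:b first → 4 extensions
total linear extensions = 28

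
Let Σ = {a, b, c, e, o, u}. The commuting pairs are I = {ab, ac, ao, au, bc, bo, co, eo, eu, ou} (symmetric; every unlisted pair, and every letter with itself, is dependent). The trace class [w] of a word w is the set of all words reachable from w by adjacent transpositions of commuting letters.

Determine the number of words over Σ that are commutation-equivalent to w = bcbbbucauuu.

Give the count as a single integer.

55

#0=b has no predecessor
#1=c has no predecessor
#2=b depends on [0:b]
#3=b depends on [2:b]
#4=b depends on [3:b]
#5=u depends on [1:c, 4:b]
#6=c depends on [5:u]
#7=a has no predecessor
#8=u depends on [6:c]
#9=u depends on [8:u]
#10=u depends on [9:u]
sources: [0:b, 1:c, 7:a]
N(rest) = Σ N(rest − s) over sources s of rest; N(one piece) = 1:
  size 1 → [7]=1  [10]=1
  size 2 → [7,10]=2  [9,10]=1
  size 3 → [7,9,10]=3  [8,9,10]=1
  size 4 → [6,8,9,10]=1  [7,8,9,10]=4
  size 5 → [5,6,8,9,10]=1  [6,7,8,9,10]=5
  size 6 → [1,5,6,8,9,10]=1  [4,5,6,8,9,10]=1  [5,6,7,8,9,10]=6
  size 7 → [1,4,5,6,8,9,10]=2  [1,5,6,7,8,9,10]=7  [3,4,5,6,8,9,10]=1  [4,5,6,7,8,9,10]=7
  size 8 → [1,3,4,5,6,8,9,10]=3  [1,4,5,6,7,8,9,10]=16  [2,3,4,5,6,8,9,10]=1  [3,4,5,6,7,8,9,10]=8
  size 9 → [0,2,3,4,5,6,8,9,10]=1  [1,2,3,4,5,6,8,9,10]=4  [1,3,4,5,6,7,8,9,10]=27  [2,3,4,5,6,7,8,9,10]=9
  first=0(b) contributes 40
  first=1(c) contributes 10
  first=7(a) contributes 5
|[w]| = 55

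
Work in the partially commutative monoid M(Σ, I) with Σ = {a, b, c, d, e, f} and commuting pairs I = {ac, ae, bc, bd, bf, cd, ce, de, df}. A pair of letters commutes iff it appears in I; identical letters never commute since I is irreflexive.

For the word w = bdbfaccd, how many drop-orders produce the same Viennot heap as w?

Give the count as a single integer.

#0=b has no predecessor
#1=d has no predecessor
#2=b depends on [0:b]
#3=f has no predecessor
#4=a depends on [1:d, 2:b, 3:f]
#5=c depends on [3:f]
#6=c depends on [5:c]
#7=d depends on [4:a]
sources: [0:b, 1:d, 3:f]
N(rest) = Σ N(rest − s) over sources s of rest; N(one piece) = 1:
  size 1 → [6]=1  [7]=1
  size 2 → [4,7]=1  [5,6]=1  [6,7]=2
  size 3 → [1,4,7]=1  [2,4,7]=1  [4,6,7]=3  [5,6,7]=3
  size 4 → [0,2,4,7]=1  [1,2,4,7]=2  [1,4,6,7]=4  [2,4,6,7]=4  [4,5,6,7]=6
  size 5 → [0,1,2,4,7]=3  [0,2,4,6,7]=5  [1,2,4,6,7]=10  [1,4,5,6,7]=10  [2,4,5,6,7]=10  [3,4,5,6,7]=6
  size 6 → [0,1,2,4,6,7]=18  [0,2,4,5,6,7]=15  [1,2,4,5,6,7]=30  [1,3,4,5,6,7]=16  [2,3,4,5,6,7]=16
  first=0(b) contributes 62
  first=1(d) contributes 31
  first=3(f) contributes 63
|[w]| = 156

156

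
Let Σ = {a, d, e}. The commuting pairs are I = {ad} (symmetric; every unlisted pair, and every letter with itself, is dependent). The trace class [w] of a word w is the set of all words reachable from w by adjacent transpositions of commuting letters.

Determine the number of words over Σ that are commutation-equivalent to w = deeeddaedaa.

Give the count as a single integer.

drop 0:d onto floor
drop 1:e onto {0:d}
drop 2:e onto {1:e}
drop 3:e onto {2:e}
drop 4:d onto {3:e}
drop 5:d onto {4:d}
drop 6:a onto {3:e}
drop 7:e onto {5:d, 6:a}
drop 8:d onto {7:e}
drop 9:a onto {7:e}
drop 10:a onto {9:a}
ground layer = {0:d}
drop-orders for the pieces not yet dropped (sum over which currently-grounded one goes next):
  1 to go: {8} 1  {10} 1
  2 to go: {8,10} 2  {9,10} 1
  3 to go: {8,9,10} 3
  4 to go: {7,8,9,10} 3
  5 to go: {5,7,8,9,10} 3  {6,7,8,9,10} 3
  6 to go: {4,5,7,8,9,10} 3  {5,6,7,8,9,10} 6
  7 to go: {4,5,6,7,8,9,10} 9
  8 to go: {3,4,5,6,7,8,9,10} 9
  9 to go: {2,3,4,5,6,7,8,9,10} 9
  if 0:d drops first: 9 orders

9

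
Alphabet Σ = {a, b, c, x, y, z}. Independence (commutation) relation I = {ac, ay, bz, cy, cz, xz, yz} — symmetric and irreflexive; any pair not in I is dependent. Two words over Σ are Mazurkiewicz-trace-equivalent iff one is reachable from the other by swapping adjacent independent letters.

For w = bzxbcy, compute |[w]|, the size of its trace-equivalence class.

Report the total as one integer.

drop 0:b onto floor
drop 1:z onto floor
drop 2:x onto {0:b}
drop 3:b onto {2:x}
drop 4:c onto {3:b}
drop 5:y onto {3:b}
ground layer = {0:b, 1:z}
drop-orders for the pieces not yet dropped (sum over which currently-grounded one goes next):
  1 to go: {1} 1  {4} 1  {5} 1
  2 to go: {1,4} 2  {1,5} 2  {4,5} 2
  3 to go: {1,4,5} 6  {3,4,5} 2
  4 to go: {1,3,4,5} 8  {2,3,4,5} 2
  if 0:b drops first: 10 orders
  if 1:z drops first: 2 orders
heap linearizations: 12

12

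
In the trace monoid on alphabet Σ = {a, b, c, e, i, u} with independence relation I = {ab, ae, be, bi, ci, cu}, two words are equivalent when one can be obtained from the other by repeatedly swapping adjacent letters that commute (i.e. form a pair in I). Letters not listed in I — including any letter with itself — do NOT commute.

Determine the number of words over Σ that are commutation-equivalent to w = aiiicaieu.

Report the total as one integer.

4

#0=a has no predecessor
#1=i depends on [0:a]
#2=i depends on [1:i]
#3=i depends on [2:i]
#4=c depends on [0:a]
#5=a depends on [3:i, 4:c]
#6=i depends on [5:a]
#7=e depends on [6:i]
#8=u depends on [7:e]
sources: [0:a]
N(rest) = Σ N(rest − s) over sources s of rest; N(one piece) = 1:
  size 1 → [8]=1
  size 2 → [7,8]=1
  size 3 → [6,7,8]=1
  size 4 → [5,6,7,8]=1
  size 5 → [3,5,6,7,8]=1  [4,5,6,7,8]=1
  size 6 → [2,3,5,6,7,8]=1  [3,4,5,6,7,8]=2
  size 7 → [1,2,3,5,6,7,8]=1  [2,3,4,5,6,7,8]=3
  first=0(a) contributes 4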